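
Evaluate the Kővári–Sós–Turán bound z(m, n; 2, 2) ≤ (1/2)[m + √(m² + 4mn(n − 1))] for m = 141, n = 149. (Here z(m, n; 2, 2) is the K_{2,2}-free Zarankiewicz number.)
z(141, 149; 2, 2) ≤ (1/2)[141 + √(141² + 4·141·149·148)] = (1/2)[141 + √12457209] = 1835.2386

Kővári–Sós–Turán: let r_1, ..., r_141 be the row sums and z = Σ r_i the total number of 1s. Each pair of columns can share at most one row with both entries 1 (else a 2×2 all-ones block appears), so Σ_i C(r_i, 2) ≤ C(149, 2) = 11026. By convexity Σ_i C(r_i, 2) ≥ 141·C(z/141, 2) = z(z − 141)/(2·141), giving z² − 141z − 141·149·148 ≤ 0 and hence z ≤ (1/2)[141 + √(19881 + 4·3109332)] = (1/2)[141 + √12457209] ≈ (1/2)(141 + 3529.4772) = 1835.2386.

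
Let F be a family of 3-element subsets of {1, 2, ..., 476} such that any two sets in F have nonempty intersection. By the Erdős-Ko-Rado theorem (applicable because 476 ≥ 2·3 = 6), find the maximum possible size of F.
max |F| = C(475, 2) = 112575

Erdős-Ko-Rado (1961): when n ≥ 2k, max |F| = C(n−1, k−1). The bound is attained by the star {A : i ∈ A} for any fixed i ∈ [n]. Here C(476−1, 3−1) = C(475, 2) = 112575.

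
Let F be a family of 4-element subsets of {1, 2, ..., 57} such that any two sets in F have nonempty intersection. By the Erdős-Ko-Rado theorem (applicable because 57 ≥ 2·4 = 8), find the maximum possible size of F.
max |F| = C(56, 3) = 27720

The Erdős-Ko-Rado theorem states: for n ≥ 2k, an intersecting family of k-subsets of an n-element set has size at most C(n − 1, k − 1), with equality for 'star' families {A ⊆ [n] : |A| = k, i ∈ A} (fix an element i). For n = 57, k = 4: C(56, 3) = 27720.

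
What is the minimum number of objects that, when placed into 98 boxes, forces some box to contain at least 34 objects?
n = (34 − 1)·98 + 1 = 3235

By the generalised pigeonhole principle, to guarantee some box contains ≥ r objects we need more than (r − 1) · k objects total. Threshold: n = (r − 1) · k + 1. With r = 34 and k = 98: n = 33 · 98 + 1 = 3234 + 1 = 3235. For n = 3234 = 33 · 98, we can put exactly 33 objects in every box, avoiding 34 in any single one — so 3235 is tight.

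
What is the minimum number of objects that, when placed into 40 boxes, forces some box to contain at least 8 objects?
n = (8 − 1)·40 + 1 = 281

By the generalised pigeonhole principle, to guarantee some box contains ≥ r objects we need more than (r − 1) · k objects total. Threshold: n = (r − 1) · k + 1. With r = 8 and k = 40: n = 7 · 40 + 1 = 280 + 1 = 281. For n = 280 = 7 · 40, we can put exactly 7 objects in every box, avoiding 8 in any single one — so 281 is tight.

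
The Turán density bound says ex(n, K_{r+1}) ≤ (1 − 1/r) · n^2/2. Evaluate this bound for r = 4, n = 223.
Turán density bound = (3/4) · 223^2/2 = 149187/8 ≈ 18648.375

Turán's theorem: ex(n, K_{r+1}) is achieved by the complete r-partite Turán graph T(n, r) with parts as balanced as possible, and is at most (1 − 1/r) · n^2/2. For r = 4, n = 223: the density bound is (3/4) · 49729/2 = 149187/8 ≈ 18648.375. The integer-valued extremum is e(T(223, 4)) = 18648, which is strictly less than the density bound 149187/8 since 4 ∤ 223 (the parts of T(223, 4) cannot all be equal).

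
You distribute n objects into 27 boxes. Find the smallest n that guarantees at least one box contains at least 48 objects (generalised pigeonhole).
n = (48 − 1)·27 + 1 = 1270

By the generalised pigeonhole principle, to guarantee some box contains ≥ r objects we need more than (r − 1) · k objects total. Threshold: n = (r − 1) · k + 1. With r = 48 and k = 27: n = 47 · 27 + 1 = 1269 + 1 = 1270. For n = 1269 = 47 · 27, we can put exactly 47 objects in every box, avoiding 48 in any single one — so 1270 is tight.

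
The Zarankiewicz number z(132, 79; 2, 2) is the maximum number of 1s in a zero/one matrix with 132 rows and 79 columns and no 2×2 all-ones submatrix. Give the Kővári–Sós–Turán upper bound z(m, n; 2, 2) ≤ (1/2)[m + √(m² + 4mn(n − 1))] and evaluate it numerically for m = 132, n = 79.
z(132, 79; 2, 2) ≤ (1/2)[132 + √(132² + 4·132·79·78)] = (1/2)[132 + √3270960] = 970.2898

Kővári–Sós–Turán: let r_1, ..., r_132 be the row sums and z = Σ r_i the total number of 1s. Each pair of columns can share at most one row with both entries 1 (else a 2×2 all-ones block appears), so Σ_i C(r_i, 2) ≤ C(79, 2) = 3081. By convexity Σ_i C(r_i, 2) ≥ 132·C(z/132, 2) = z(z − 132)/(2·132), giving z² − 132z − 132·79·78 ≤ 0 and hence z ≤ (1/2)[132 + √(17424 + 4·813384)] = (1/2)[132 + √3270960] ≈ (1/2)(132 + 1808.5796) = 970.2898.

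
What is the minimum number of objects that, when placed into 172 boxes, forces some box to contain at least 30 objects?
n = (30 − 1)·172 + 1 = 4989

By the generalised pigeonhole principle, to guarantee some box contains ≥ r objects we need more than (r − 1) · k objects total. Threshold: n = (r − 1) · k + 1. With r = 30 and k = 172: n = 29 · 172 + 1 = 4988 + 1 = 4989. For n = 4988 = 29 · 172, we can put exactly 29 objects in every box, avoiding 30 in any single one — so 4989 is tight.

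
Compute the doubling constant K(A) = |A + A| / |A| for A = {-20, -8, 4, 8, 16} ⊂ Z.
K = |A + A| / |A| = 12/5

Enumerate A + A = {a + b : a, b ∈ A}. With |A| = 5, there are |A|^2 = 25 ordered sum pairs; collecting distinct values, A + A = {-40, -28, -16, -12, -4, 0, 8, 12, 16, 20, 24, 32}, so |A + A| = 12. Thus K = 12/5. For comparison, the minimum possible |A + A| over all 5-element sets is 2·5 − 1 = 9 (so min K = 9/5), attained only by arithmetic progressions.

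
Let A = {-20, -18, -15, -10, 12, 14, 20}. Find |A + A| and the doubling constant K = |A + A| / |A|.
K = |A + A| / |A| = 25/7

Enumerate A + A = {a + b : a, b ∈ A}. With |A| = 7, there are |A|^2 = 49 ordered sum pairs; collecting distinct values, A + A = {-40, -38, -36, -35, -33, -30, -28, -25, -20, -8, -6, -4, -3, -1, 0, 2, 4, 5, 10, 24, 26, 28, 32, 34, 40}, so |A + A| = 25. Thus K = 25/7. For comparison, the minimum possible |A + A| over all 7-element sets is 2·7 − 1 = 13 (so min K = 13/7), attained only by arithmetic progressions.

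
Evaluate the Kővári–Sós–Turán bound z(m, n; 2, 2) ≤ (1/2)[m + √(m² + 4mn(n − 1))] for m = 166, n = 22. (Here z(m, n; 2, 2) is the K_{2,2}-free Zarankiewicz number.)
z(166, 22; 2, 2) ≤ (1/2)[166 + √(166² + 4·166·22·21)] = (1/2)[166 + √334324] = 372.1038

Kővári–Sós–Turán: let r_1, ..., r_166 be the row sums and z = Σ r_i the total number of 1s. Each pair of columns can share at most one row with both entries 1 (else a 2×2 all-ones block appears), so Σ_i C(r_i, 2) ≤ C(22, 2) = 231. By convexity Σ_i C(r_i, 2) ≥ 166·C(z/166, 2) = z(z − 166)/(2·166), giving z² − 166z − 166·22·21 ≤ 0 and hence z ≤ (1/2)[166 + √(27556 + 4·76692)] = (1/2)[166 + √334324] ≈ (1/2)(166 + 578.2076) = 372.1038.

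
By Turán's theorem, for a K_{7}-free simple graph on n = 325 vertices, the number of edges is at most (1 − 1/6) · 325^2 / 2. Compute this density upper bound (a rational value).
Turán density bound = (5/6) · 325^2/2 = 528125/12 ≈ 44010.4167

Turán's theorem: ex(n, K_{r+1}) is achieved by the complete r-partite Turán graph T(n, r) with parts as balanced as possible, and is at most (1 − 1/r) · n^2/2. For r = 6, n = 325: the density bound is (5/6) · 105625/2 = 528125/12 ≈ 44010.4167. The integer-valued extremum is e(T(325, 6)) = 44010, which is strictly less than the density bound 528125/12 since 6 ∤ 325 (the parts of T(325, 6) cannot all be equal).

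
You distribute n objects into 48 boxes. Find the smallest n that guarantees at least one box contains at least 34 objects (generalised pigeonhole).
n = (34 − 1)·48 + 1 = 1585

By the generalised pigeonhole principle, to guarantee some box contains ≥ r objects we need more than (r − 1) · k objects total. Threshold: n = (r − 1) · k + 1. With r = 34 and k = 48: n = 33 · 48 + 1 = 1584 + 1 = 1585. For n = 1584 = 33 · 48, we can put exactly 33 objects in every box, avoiding 34 in any single one — so 1585 is tight.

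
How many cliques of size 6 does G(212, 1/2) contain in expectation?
E[# K_6] = C(212, 6) · (1/2)^C(6, 2) = 117404591304 / 2^15 = 14675573913/4096 ≈ 3582903.787354

For each 6-subset S of vertices (there are C(212, 6) = 117404591304 such S), let X_S = 1 if S induces a K_6 (all C(6, 2) = 15 edges present). Then P(X_S = 1) = (1/2)^15 = 1/32768. By linearity of expectation, E[# K_6] = C(212, 6) · (1/2)^15 = 117404591304 / 32768 = 14675573913/4096 ≈ 3582903.787354.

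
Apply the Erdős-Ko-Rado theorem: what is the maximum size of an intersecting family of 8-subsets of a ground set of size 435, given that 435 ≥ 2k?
max |F| = C(434, 7) = 548122491526896

Erdős-Ko-Rado (1961): when n ≥ 2k, max |F| = C(n−1, k−1). The bound is attained by the star {A : i ∈ A} for any fixed i ∈ [n]. Here C(435−1, 8−1) = C(434, 7) = 548122491526896.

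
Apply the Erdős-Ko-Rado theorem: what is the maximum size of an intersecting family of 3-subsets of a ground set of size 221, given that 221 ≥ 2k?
max |F| = C(220, 2) = 24090

The Erdős-Ko-Rado theorem states: for n ≥ 2k, an intersecting family of k-subsets of an n-element set has size at most C(n − 1, k − 1), with equality for 'star' families {A ⊆ [n] : |A| = k, i ∈ A} (fix an element i). For n = 221, k = 3: C(220, 2) = 24090.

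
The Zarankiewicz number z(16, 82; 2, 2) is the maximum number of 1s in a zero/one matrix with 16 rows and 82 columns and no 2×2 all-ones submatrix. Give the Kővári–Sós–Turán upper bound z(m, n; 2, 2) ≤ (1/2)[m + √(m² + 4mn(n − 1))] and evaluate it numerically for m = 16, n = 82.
z(16, 82; 2, 2) ≤ (1/2)[16 + √(16² + 4·16·82·81)] = (1/2)[16 + √425344] = 334.092

Kővári–Sós–Turán: let r_1, ..., r_16 be the row sums and z = Σ r_i the total number of 1s. Each pair of columns can share at most one row with both entries 1 (else a 2×2 all-ones block appears), so Σ_i C(r_i, 2) ≤ C(82, 2) = 3321. By convexity Σ_i C(r_i, 2) ≥ 16·C(z/16, 2) = z(z − 16)/(2·16), giving z² − 16z − 16·82·81 ≤ 0 and hence z ≤ (1/2)[16 + √(256 + 4·106272)] = (1/2)[16 + √425344] ≈ (1/2)(16 + 652.184) = 334.092.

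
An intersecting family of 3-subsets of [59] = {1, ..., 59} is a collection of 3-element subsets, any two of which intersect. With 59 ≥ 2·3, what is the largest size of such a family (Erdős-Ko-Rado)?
max |F| = C(58, 2) = 1653

Erdős-Ko-Rado (1961): when n ≥ 2k, max |F| = C(n−1, k−1). The bound is attained by the star {A : i ∈ A} for any fixed i ∈ [n]. Here C(59−1, 3−1) = C(58, 2) = 1653.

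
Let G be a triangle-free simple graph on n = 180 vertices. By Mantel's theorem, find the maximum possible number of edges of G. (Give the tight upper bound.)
ex(180, K_3) = ⌊180^2/4⌋ = 8100

Mantel (1907): a triangle-free graph on n vertices has at most ⌊n^2/4⌋ edges, with equality for the complete bipartite graph K_{⌊n/2⌋, ⌈n/2⌉}. For n = 180: ⌊180^2/4⌋ = ⌊32400/4⌋ = 8100. The extremal graph is K_{90, 90}, which has 90·90 = 8100 edges.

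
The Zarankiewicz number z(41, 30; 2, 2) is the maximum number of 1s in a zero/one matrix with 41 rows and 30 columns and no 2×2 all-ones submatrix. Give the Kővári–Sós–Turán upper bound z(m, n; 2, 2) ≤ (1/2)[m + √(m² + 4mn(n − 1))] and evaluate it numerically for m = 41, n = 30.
z(41, 30; 2, 2) ≤ (1/2)[41 + √(41² + 4·41·30·29)] = (1/2)[41 + √144361] = 210.4743

Kővári–Sós–Turán: let r_1, ..., r_41 be the row sums and z = Σ r_i the total number of 1s. Each pair of columns can share at most one row with both entries 1 (else a 2×2 all-ones block appears), so Σ_i C(r_i, 2) ≤ C(30, 2) = 435. By convexity Σ_i C(r_i, 2) ≥ 41·C(z/41, 2) = z(z − 41)/(2·41), giving z² − 41z − 41·30·29 ≤ 0 and hence z ≤ (1/2)[41 + √(1681 + 4·35670)] = (1/2)[41 + √144361] ≈ (1/2)(41 + 379.9487) = 210.4743.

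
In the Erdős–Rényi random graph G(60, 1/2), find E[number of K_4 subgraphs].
E[# K_4] = C(60, 4) · (1/2)^C(4, 2) = 487635 / 2^6 = 7619.296875

For each 4-subset S of vertices (there are C(60, 4) = 487635 such S), let X_S = 1 if S induces a K_4 (all C(4, 2) = 6 edges present). Then P(X_S = 1) = (1/2)^6 = 1/64. By linearity of expectation, E[# K_4] = C(60, 4) · (1/2)^6 = 487635 / 64 = 7619.296875.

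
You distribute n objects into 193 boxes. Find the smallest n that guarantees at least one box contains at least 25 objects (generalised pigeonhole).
n = (25 − 1)·193 + 1 = 4633

By the generalised pigeonhole principle, to guarantee some box contains ≥ r objects we need more than (r − 1) · k objects total. Threshold: n = (r − 1) · k + 1. With r = 25 and k = 193: n = 24 · 193 + 1 = 4632 + 1 = 4633. For n = 4632 = 24 · 193, we can put exactly 24 objects in every box, avoiding 25 in any single one — so 4633 is tight.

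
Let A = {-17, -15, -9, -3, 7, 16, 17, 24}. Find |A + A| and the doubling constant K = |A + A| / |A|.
K = |A + A| / |A| = 33/8

Enumerate A + A = {a + b : a, b ∈ A}. With |A| = 8, there are |A|^2 = 64 ordered sum pairs; collecting distinct values, A + A = {-34, -32, -30, -26, -24, -20, -18, -12, -10, -8, -6, -2, -1, 0, 1, 2, 4, 7, 8, 9, 13, 14, 15, 21, 23, 24, 31, 32, 33, 34, 40, 41, 48}, so |A + A| = 33. Thus K = 33/8. For comparison, the minimum possible |A + A| over all 8-element sets is 2·8 − 1 = 15 (so min K = 15/8), attained only by arithmetic progressions.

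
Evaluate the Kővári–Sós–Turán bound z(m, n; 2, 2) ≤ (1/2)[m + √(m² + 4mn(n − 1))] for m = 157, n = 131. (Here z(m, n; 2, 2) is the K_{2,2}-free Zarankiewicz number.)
z(157, 131; 2, 2) ≤ (1/2)[157 + √(157² + 4·157·131·130)] = (1/2)[157 + √10719489] = 1715.5315

Kővári–Sós–Turán: let r_1, ..., r_157 be the row sums and z = Σ r_i the total number of 1s. Each pair of columns can share at most one row with both entries 1 (else a 2×2 all-ones block appears), so Σ_i C(r_i, 2) ≤ C(131, 2) = 8515. By convexity Σ_i C(r_i, 2) ≥ 157·C(z/157, 2) = z(z − 157)/(2·157), giving z² − 157z − 157·131·130 ≤ 0 and hence z ≤ (1/2)[157 + √(24649 + 4·2673710)] = (1/2)[157 + √10719489] ≈ (1/2)(157 + 3274.0631) = 1715.5315.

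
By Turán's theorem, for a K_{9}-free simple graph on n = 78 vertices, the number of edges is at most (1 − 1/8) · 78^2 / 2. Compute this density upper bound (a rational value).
Turán density bound = (7/8) · 78^2/2 = 10647/4 ≈ 2661.75

Turán's theorem: ex(n, K_{r+1}) is achieved by the complete r-partite Turán graph T(n, r) with parts as balanced as possible, and is at most (1 − 1/r) · n^2/2. For r = 8, n = 78: the density bound is (7/8) · 6084/2 = 10647/4 ≈ 2661.75. The integer-valued extremum is e(T(78, 8)) = 2661, which is strictly less than the density bound 10647/4 since 8 ∤ 78 (the parts of T(78, 8) cannot all be equal).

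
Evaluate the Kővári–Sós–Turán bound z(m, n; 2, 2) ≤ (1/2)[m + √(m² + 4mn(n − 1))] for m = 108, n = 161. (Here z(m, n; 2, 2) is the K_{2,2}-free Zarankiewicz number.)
z(108, 161; 2, 2) ≤ (1/2)[108 + √(108² + 4·108·161·160)] = (1/2)[108 + √11139984] = 1722.8307

Kővári–Sós–Turán: let r_1, ..., r_108 be the row sums and z = Σ r_i the total number of 1s. Each pair of columns can share at most one row with both entries 1 (else a 2×2 all-ones block appears), so Σ_i C(r_i, 2) ≤ C(161, 2) = 12880. By convexity Σ_i C(r_i, 2) ≥ 108·C(z/108, 2) = z(z − 108)/(2·108), giving z² − 108z − 108·161·160 ≤ 0 and hence z ≤ (1/2)[108 + √(11664 + 4·2782080)] = (1/2)[108 + √11139984] ≈ (1/2)(108 + 3337.6615) = 1722.8307.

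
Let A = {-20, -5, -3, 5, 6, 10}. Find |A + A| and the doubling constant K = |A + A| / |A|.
K = |A + A| / |A| = 20/6 = 10/3

Enumerate A + A = {a + b : a, b ∈ A}. With |A| = 6, there are |A|^2 = 36 ordered sum pairs; collecting distinct values, A + A = {-40, -25, -23, -15, -14, -10, -8, -6, 0, 1, 2, 3, 5, 7, 10, 11, 12, 15, 16, 20}, so |A + A| = 20. Thus K = 20/6 = 10/3. For comparison, the minimum possible |A + A| over all 6-element sets is 2·6 − 1 = 11 (so min K = 11/6), attained only by arithmetic progressions.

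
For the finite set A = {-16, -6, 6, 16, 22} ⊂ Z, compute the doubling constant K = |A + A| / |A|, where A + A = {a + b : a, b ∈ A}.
K = |A + A| / |A| = 14/5

Enumerate A + A = {a + b : a, b ∈ A}. With |A| = 5, there are |A|^2 = 25 ordered sum pairs; collecting distinct values, A + A = {-32, -22, -12, -10, 0, 6, 10, 12, 16, 22, 28, 32, 38, 44}, so |A + A| = 14. Thus K = 14/5. For comparison, the minimum possible |A + A| over all 5-element sets is 2·5 − 1 = 9 (so min K = 9/5), attained only by arithmetic progressions.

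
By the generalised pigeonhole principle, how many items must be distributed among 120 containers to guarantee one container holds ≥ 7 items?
n = (7 − 1)·120 + 1 = 721

By the generalised pigeonhole principle, to guarantee some box contains ≥ r objects we need more than (r − 1) · k objects total. Threshold: n = (r − 1) · k + 1. With r = 7 and k = 120: n = 6 · 120 + 1 = 720 + 1 = 721. For n = 720 = 6 · 120, we can put exactly 6 objects in every box, avoiding 7 in any single one — so 721 is tight.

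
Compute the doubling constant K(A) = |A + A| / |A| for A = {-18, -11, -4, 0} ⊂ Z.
K = |A + A| / |A| = 9/4

Enumerate A + A = {a + b : a, b ∈ A}. With |A| = 4, there are |A|^2 = 16 ordered sum pairs; collecting distinct values, A + A = {-36, -29, -22, -18, -15, -11, -8, -4, 0}, so |A + A| = 9. Thus K = 9/4. For comparison, the minimum possible |A + A| over all 4-element sets is 2·4 − 1 = 7 (so min K = 7/4), attained only by arithmetic progressions.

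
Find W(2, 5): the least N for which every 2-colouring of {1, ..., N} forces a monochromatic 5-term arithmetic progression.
W(2, 5) = 178

W(2, 5) = 178. The lower bound W(2, 5) > 177 comes from an explicit good 2-colouring of [1, 177]; the upper bound W(2, 5) ≤ 178 was verified by exhaustive search over 2-colourings of [1, 178].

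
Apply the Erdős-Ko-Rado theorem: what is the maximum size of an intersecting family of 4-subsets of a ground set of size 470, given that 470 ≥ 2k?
max |F| = C(469, 3) = 17083794

Erdős-Ko-Rado (1961): when n ≥ 2k, max |F| = C(n−1, k−1). The bound is attained by the star {A : i ∈ A} for any fixed i ∈ [n]. Here C(470−1, 4−1) = C(469, 3) = 17083794.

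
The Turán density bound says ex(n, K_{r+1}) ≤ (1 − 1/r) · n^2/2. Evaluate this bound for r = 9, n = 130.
Turán density bound = (8/9) · 130^2/2 = 67600/9 ≈ 7511.1111

Turán's theorem: ex(n, K_{r+1}) is achieved by the complete r-partite Turán graph T(n, r) with parts as balanced as possible, and is at most (1 − 1/r) · n^2/2. For r = 9, n = 130: the density bound is (8/9) · 16900/2 = 67600/9 ≈ 7511.1111. The integer-valued extremum is e(T(130, 9)) = 7510, which is strictly less than the density bound 67600/9 since 9 ∤ 130 (the parts of T(130, 9) cannot all be equal).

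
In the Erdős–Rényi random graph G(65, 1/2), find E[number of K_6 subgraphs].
E[# K_6] = C(65, 6) · (1/2)^C(6, 2) = 82598880 / 2^15 = 2581215/1024 ≈ 2520.717773

For each 6-subset S of vertices (there are C(65, 6) = 82598880 such S), let X_S = 1 if S induces a K_6 (all C(6, 2) = 15 edges present). Then P(X_S = 1) = (1/2)^15 = 1/32768. By linearity of expectation, E[# K_6] = C(65, 6) · (1/2)^15 = 82598880 / 32768 = 2581215/1024 ≈ 2520.717773.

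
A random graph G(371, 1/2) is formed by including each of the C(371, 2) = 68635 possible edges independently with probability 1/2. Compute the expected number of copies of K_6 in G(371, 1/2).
E[# K_6] = C(371, 6) · (1/2)^C(6, 2) = 3477478645284 / 2^15 = 869369661321/8192 ≈ 106124226.235474

For each 6-subset S of vertices (there are C(371, 6) = 3477478645284 such S), let X_S = 1 if S induces a K_6 (all C(6, 2) = 15 edges present). Then P(X_S = 1) = (1/2)^15 = 1/32768. By linearity of expectation, E[# K_6] = C(371, 6) · (1/2)^15 = 3477478645284 / 32768 = 869369661321/8192 ≈ 106124226.235474.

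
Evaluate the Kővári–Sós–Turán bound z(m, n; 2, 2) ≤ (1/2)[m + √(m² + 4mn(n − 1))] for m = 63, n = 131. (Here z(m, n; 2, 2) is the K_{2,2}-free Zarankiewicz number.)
z(63, 131; 2, 2) ≤ (1/2)[63 + √(63² + 4·63·131·130)] = (1/2)[63 + √4295529] = 1067.7829

Kővári–Sós–Turán: let r_1, ..., r_63 be the row sums and z = Σ r_i the total number of 1s. Each pair of columns can share at most one row with both entries 1 (else a 2×2 all-ones block appears), so Σ_i C(r_i, 2) ≤ C(131, 2) = 8515. By convexity Σ_i C(r_i, 2) ≥ 63·C(z/63, 2) = z(z − 63)/(2·63), giving z² − 63z − 63·131·130 ≤ 0 and hence z ≤ (1/2)[63 + √(3969 + 4·1072890)] = (1/2)[63 + √4295529] ≈ (1/2)(63 + 2072.5658) = 1067.7829.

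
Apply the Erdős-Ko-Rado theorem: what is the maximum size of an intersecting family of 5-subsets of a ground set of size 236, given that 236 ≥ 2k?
max |F| = C(235, 4) = 123855810

The Erdős-Ko-Rado theorem states: for n ≥ 2k, an intersecting family of k-subsets of an n-element set has size at most C(n − 1, k − 1), with equality for 'star' families {A ⊆ [n] : |A| = k, i ∈ A} (fix an element i). For n = 236, k = 5: C(235, 4) = 123855810.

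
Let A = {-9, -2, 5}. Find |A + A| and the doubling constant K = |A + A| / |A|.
K = |A + A| / |A| = 5/3

Enumerate A + A = {a + b : a, b ∈ A}. With |A| = 3, there are |A|^2 = 9 ordered sum pairs; collecting distinct values, A + A = {-18, -11, -4, 3, 10}, so |A + A| = 5. Thus K = 5/3. Here |A + A| = 2|A| − 1 = 5, the minimum possible — so K = 5/3 is minimal, which holds iff A is an arithmetic progression.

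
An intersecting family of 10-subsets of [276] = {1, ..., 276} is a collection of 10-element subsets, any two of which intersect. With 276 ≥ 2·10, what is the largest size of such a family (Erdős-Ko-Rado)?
max |F| = C(275, 9) = 21716166625145850

Erdős-Ko-Rado (1961): when n ≥ 2k, max |F| = C(n−1, k−1). The bound is attained by the star {A : i ∈ A} for any fixed i ∈ [n]. Here C(276−1, 10−1) = C(275, 9) = 21716166625145850.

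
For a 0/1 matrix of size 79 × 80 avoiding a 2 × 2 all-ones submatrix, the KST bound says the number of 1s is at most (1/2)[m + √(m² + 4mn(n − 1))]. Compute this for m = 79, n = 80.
z(79, 80; 2, 2) ≤ (1/2)[79 + √(79² + 4·79·80·79)] = (1/2)[79 + √2003361] = 747.2007

Kővári–Sós–Turán: let r_1, ..., r_79 be the row sums and z = Σ r_i the total number of 1s. Each pair of columns can share at most one row with both entries 1 (else a 2×2 all-ones block appears), so Σ_i C(r_i, 2) ≤ C(80, 2) = 3160. By convexity Σ_i C(r_i, 2) ≥ 79·C(z/79, 2) = z(z − 79)/(2·79), giving z² − 79z − 79·80·79 ≤ 0 and hence z ≤ (1/2)[79 + √(6241 + 4·499280)] = (1/2)[79 + √2003361] ≈ (1/2)(79 + 1415.4014) = 747.2007.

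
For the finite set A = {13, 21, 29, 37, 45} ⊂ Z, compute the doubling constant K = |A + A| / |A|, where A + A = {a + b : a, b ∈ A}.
K = |A + A| / |A| = 9/5

Enumerate A + A = {a + b : a, b ∈ A}. With |A| = 5, there are |A|^2 = 25 ordered sum pairs; collecting distinct values, A + A = {26, 34, 42, 50, 58, 66, 74, 82, 90}, so |A + A| = 9. Thus K = 9/5. Here |A + A| = 2|A| − 1 = 9, the minimum possible — so K = 9/5 is minimal, which holds iff A is an arithmetic progression.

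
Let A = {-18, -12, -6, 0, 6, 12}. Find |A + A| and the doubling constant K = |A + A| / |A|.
K = |A + A| / |A| = 11/6

Enumerate A + A = {a + b : a, b ∈ A}. With |A| = 6, there are |A|^2 = 36 ordered sum pairs; collecting distinct values, A + A = {-36, -30, -24, -18, -12, -6, 0, 6, 12, 18, 24}, so |A + A| = 11. Thus K = 11/6. Here |A + A| = 2|A| − 1 = 11, the minimum possible — so K = 11/6 is minimal, which holds iff A is an arithmetic progression.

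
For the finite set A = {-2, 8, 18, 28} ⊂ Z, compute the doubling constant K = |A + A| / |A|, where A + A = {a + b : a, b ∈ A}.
K = |A + A| / |A| = 7/4

Enumerate A + A = {a + b : a, b ∈ A}. With |A| = 4, there are |A|^2 = 16 ordered sum pairs; collecting distinct values, A + A = {-4, 6, 16, 26, 36, 46, 56}, so |A + A| = 7. Thus K = 7/4. Here |A + A| = 2|A| − 1 = 7, the minimum possible — so K = 7/4 is minimal, which holds iff A is an arithmetic progression.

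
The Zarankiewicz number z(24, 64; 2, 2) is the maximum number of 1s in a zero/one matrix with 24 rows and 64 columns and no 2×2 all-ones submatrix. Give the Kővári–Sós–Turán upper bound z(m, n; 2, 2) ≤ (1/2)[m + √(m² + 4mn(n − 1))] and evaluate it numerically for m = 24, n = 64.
z(24, 64; 2, 2) ≤ (1/2)[24 + √(24² + 4·24·64·63)] = (1/2)[24 + √387648] = 323.3069

Kővári–Sós–Turán: let r_1, ..., r_24 be the row sums and z = Σ r_i the total number of 1s. Each pair of columns can share at most one row with both entries 1 (else a 2×2 all-ones block appears), so Σ_i C(r_i, 2) ≤ C(64, 2) = 2016. By convexity Σ_i C(r_i, 2) ≥ 24·C(z/24, 2) = z(z − 24)/(2·24), giving z² − 24z − 24·64·63 ≤ 0 and hence z ≤ (1/2)[24 + √(576 + 4·96768)] = (1/2)[24 + √387648] ≈ (1/2)(24 + 622.6138) = 323.3069.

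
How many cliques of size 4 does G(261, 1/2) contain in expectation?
E[# K_4] = C(261, 4) · (1/2)^C(4, 2) = 188939205 / 2^6 = 2952175.078125

For each 4-subset S of vertices (there are C(261, 4) = 188939205 such S), let X_S = 1 if S induces a K_4 (all C(4, 2) = 6 edges present). Then P(X_S = 1) = (1/2)^6 = 1/64. By linearity of expectation, E[# K_4] = C(261, 4) · (1/2)^6 = 188939205 / 64 = 2952175.078125.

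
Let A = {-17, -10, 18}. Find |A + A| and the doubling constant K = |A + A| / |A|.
K = |A + A| / |A| = 6/3 = 2

Enumerate A + A = {a + b : a, b ∈ A}. With |A| = 3, there are |A|^2 = 9 ordered sum pairs; collecting distinct values, A + A = {-34, -27, -20, 1, 8, 36}, so |A + A| = 6. Thus K = 6/3 = 2. For comparison, the minimum possible |A + A| over all 3-element sets is 2·3 − 1 = 5 (so min K = 5/3), attained only by arithmetic progressions.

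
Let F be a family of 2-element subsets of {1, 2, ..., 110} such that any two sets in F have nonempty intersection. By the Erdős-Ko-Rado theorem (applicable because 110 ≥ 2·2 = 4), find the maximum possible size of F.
max |F| = C(109, 1) = 109

The Erdős-Ko-Rado theorem states: for n ≥ 2k, an intersecting family of k-subsets of an n-element set has size at most C(n − 1, k − 1), with equality for 'star' families {A ⊆ [n] : |A| = k, i ∈ A} (fix an element i). For n = 110, k = 2: C(109, 1) = 109.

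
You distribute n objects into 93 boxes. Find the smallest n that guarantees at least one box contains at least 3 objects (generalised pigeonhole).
n = (3 − 1)·93 + 1 = 187

By the generalised pigeonhole principle, to guarantee some box contains ≥ r objects we need more than (r − 1) · k objects total. Threshold: n = (r − 1) · k + 1. With r = 3 and k = 93: n = 2 · 93 + 1 = 186 + 1 = 187. For n = 186 = 2 · 93, we can put exactly 2 objects in every box, avoiding 3 in any single one — so 187 is tight.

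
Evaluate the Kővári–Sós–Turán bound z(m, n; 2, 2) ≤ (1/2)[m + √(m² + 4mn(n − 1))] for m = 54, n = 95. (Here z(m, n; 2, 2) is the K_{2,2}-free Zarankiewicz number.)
z(54, 95; 2, 2) ≤ (1/2)[54 + √(54² + 4·54·95·94)] = (1/2)[54 + √1931796] = 721.9453

Kővári–Sós–Turán: let r_1, ..., r_54 be the row sums and z = Σ r_i the total number of 1s. Each pair of columns can share at most one row with both entries 1 (else a 2×2 all-ones block appears), so Σ_i C(r_i, 2) ≤ C(95, 2) = 4465. By convexity Σ_i C(r_i, 2) ≥ 54·C(z/54, 2) = z(z − 54)/(2·54), giving z² − 54z − 54·95·94 ≤ 0 and hence z ≤ (1/2)[54 + √(2916 + 4·482220)] = (1/2)[54 + √1931796] ≈ (1/2)(54 + 1389.8906) = 721.9453.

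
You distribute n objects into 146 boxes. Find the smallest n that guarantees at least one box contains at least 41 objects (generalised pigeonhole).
n = (41 − 1)·146 + 1 = 5841

By the generalised pigeonhole principle, to guarantee some box contains ≥ r objects we need more than (r − 1) · k objects total. Threshold: n = (r − 1) · k + 1. With r = 41 and k = 146: n = 40 · 146 + 1 = 5840 + 1 = 5841. For n = 5840 = 40 · 146, we can put exactly 40 objects in every box, avoiding 41 in any single one — so 5841 is tight.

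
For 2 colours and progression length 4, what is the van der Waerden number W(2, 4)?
W(2, 4) = 35

W(2, 4) = 35. The lower bound W(2, 4) > 34 comes from an explicit good 2-colouring of [1, 34]; the upper bound W(2, 4) ≤ 35 was verified by exhaustive search over 2-colourings of [1, 35].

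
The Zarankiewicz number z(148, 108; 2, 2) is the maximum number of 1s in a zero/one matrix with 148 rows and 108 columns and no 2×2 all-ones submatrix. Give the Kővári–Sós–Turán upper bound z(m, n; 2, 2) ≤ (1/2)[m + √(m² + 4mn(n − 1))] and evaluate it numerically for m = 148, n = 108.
z(148, 108; 2, 2) ≤ (1/2)[148 + √(148² + 4·148·108·107)] = (1/2)[148 + √6863056] = 1383.8717

Kővári–Sós–Turán: let r_1, ..., r_148 be the row sums and z = Σ r_i the total number of 1s. Each pair of columns can share at most one row with both entries 1 (else a 2×2 all-ones block appears), so Σ_i C(r_i, 2) ≤ C(108, 2) = 5778. By convexity Σ_i C(r_i, 2) ≥ 148·C(z/148, 2) = z(z − 148)/(2·148), giving z² − 148z − 148·108·107 ≤ 0 and hence z ≤ (1/2)[148 + √(21904 + 4·1710288)] = (1/2)[148 + √6863056] ≈ (1/2)(148 + 2619.7435) = 1383.8717.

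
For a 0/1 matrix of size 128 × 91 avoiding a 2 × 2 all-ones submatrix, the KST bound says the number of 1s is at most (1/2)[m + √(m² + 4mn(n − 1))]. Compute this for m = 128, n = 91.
z(128, 91; 2, 2) ≤ (1/2)[128 + √(128² + 4·128·91·90)] = (1/2)[128 + √4209664] = 1089.8733

Kővári–Sós–Turán: let r_1, ..., r_128 be the row sums and z = Σ r_i the total number of 1s. Each pair of columns can share at most one row with both entries 1 (else a 2×2 all-ones block appears), so Σ_i C(r_i, 2) ≤ C(91, 2) = 4095. By convexity Σ_i C(r_i, 2) ≥ 128·C(z/128, 2) = z(z − 128)/(2·128), giving z² − 128z − 128·91·90 ≤ 0 and hence z ≤ (1/2)[128 + √(16384 + 4·1048320)] = (1/2)[128 + √4209664] ≈ (1/2)(128 + 2051.7466) = 1089.8733.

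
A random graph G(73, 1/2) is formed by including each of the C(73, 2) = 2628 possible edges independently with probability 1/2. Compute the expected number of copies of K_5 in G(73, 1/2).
E[# K_5] = C(73, 5) · (1/2)^C(5, 2) = 15020334 / 2^10 = 7510167/512 ≈ 14668.294922

For each 5-subset S of vertices (there are C(73, 5) = 15020334 such S), let X_S = 1 if S induces a K_5 (all C(5, 2) = 10 edges present). Then P(X_S = 1) = (1/2)^10 = 1/1024. By linearity of expectation, E[# K_5] = C(73, 5) · (1/2)^10 = 15020334 / 1024 = 7510167/512 ≈ 14668.294922.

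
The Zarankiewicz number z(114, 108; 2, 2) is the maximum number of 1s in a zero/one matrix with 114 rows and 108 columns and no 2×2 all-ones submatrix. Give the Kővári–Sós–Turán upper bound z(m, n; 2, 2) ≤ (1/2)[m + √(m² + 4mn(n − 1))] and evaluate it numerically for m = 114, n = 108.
z(114, 108; 2, 2) ≤ (1/2)[114 + √(114² + 4·114·108·107)] = (1/2)[114 + √5282532] = 1206.188

Kővári–Sós–Turán: let r_1, ..., r_114 be the row sums and z = Σ r_i the total number of 1s. Each pair of columns can share at most one row with both entries 1 (else a 2×2 all-ones block appears), so Σ_i C(r_i, 2) ≤ C(108, 2) = 5778. By convexity Σ_i C(r_i, 2) ≥ 114·C(z/114, 2) = z(z − 114)/(2·114), giving z² − 114z − 114·108·107 ≤ 0 and hence z ≤ (1/2)[114 + √(12996 + 4·1317384)] = (1/2)[114 + √5282532] ≈ (1/2)(114 + 2298.3759) = 1206.188.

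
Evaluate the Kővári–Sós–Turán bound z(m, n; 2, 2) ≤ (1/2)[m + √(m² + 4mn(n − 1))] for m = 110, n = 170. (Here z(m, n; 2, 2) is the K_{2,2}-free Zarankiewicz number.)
z(110, 170; 2, 2) ≤ (1/2)[110 + √(110² + 4·110·170·169)] = (1/2)[110 + √12653300] = 1833.5739

Kővári–Sós–Turán: let r_1, ..., r_110 be the row sums and z = Σ r_i the total number of 1s. Each pair of columns can share at most one row with both entries 1 (else a 2×2 all-ones block appears), so Σ_i C(r_i, 2) ≤ C(170, 2) = 14365. By convexity Σ_i C(r_i, 2) ≥ 110·C(z/110, 2) = z(z − 110)/(2·110), giving z² − 110z − 110·170·169 ≤ 0 and hence z ≤ (1/2)[110 + √(12100 + 4·3160300)] = (1/2)[110 + √12653300] ≈ (1/2)(110 + 3557.1477) = 1833.5739.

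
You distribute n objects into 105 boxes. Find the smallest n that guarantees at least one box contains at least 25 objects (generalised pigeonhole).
n = (25 − 1)·105 + 1 = 2521

By the generalised pigeonhole principle, to guarantee some box contains ≥ r objects we need more than (r − 1) · k objects total. Threshold: n = (r − 1) · k + 1. With r = 25 and k = 105: n = 24 · 105 + 1 = 2520 + 1 = 2521. For n = 2520 = 24 · 105, we can put exactly 24 objects in every box, avoiding 25 in any single one — so 2521 is tight.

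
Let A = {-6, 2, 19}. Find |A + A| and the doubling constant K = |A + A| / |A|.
K = |A + A| / |A| = 6/3 = 2

Enumerate A + A = {a + b : a, b ∈ A}. With |A| = 3, there are |A|^2 = 9 ordered sum pairs; collecting distinct values, A + A = {-12, -4, 4, 13, 21, 38}, so |A + A| = 6. Thus K = 6/3 = 2. For comparison, the minimum possible |A + A| over all 3-element sets is 2·3 − 1 = 5 (so min K = 5/3), attained only by arithmetic progressions.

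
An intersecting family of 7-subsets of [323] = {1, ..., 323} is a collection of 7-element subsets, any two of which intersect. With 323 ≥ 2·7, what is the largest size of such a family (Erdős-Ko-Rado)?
max |F| = C(322, 6) = 1477254941008

Erdős-Ko-Rado (1961): when n ≥ 2k, max |F| = C(n−1, k−1). The bound is attained by the star {A : i ∈ A} for any fixed i ∈ [n]. Here C(323−1, 7−1) = C(322, 6) = 1477254941008.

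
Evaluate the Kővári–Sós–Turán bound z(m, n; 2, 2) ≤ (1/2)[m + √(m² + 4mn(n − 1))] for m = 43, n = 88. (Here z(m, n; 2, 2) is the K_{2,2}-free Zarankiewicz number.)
z(43, 88; 2, 2) ≤ (1/2)[43 + √(43² + 4·43·88·87)] = (1/2)[43 + √1318681] = 595.6692

Kővári–Sós–Turán: let r_1, ..., r_43 be the row sums and z = Σ r_i the total number of 1s. Each pair of columns can share at most one row with both entries 1 (else a 2×2 all-ones block appears), so Σ_i C(r_i, 2) ≤ C(88, 2) = 3828. By convexity Σ_i C(r_i, 2) ≥ 43·C(z/43, 2) = z(z − 43)/(2·43), giving z² − 43z − 43·88·87 ≤ 0 and hence z ≤ (1/2)[43 + √(1849 + 4·329208)] = (1/2)[43 + √1318681] ≈ (1/2)(43 + 1148.3384) = 595.6692.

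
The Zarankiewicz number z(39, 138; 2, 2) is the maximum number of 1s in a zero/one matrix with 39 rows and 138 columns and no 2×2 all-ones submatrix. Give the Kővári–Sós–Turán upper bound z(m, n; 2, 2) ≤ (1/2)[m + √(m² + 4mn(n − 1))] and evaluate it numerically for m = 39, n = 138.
z(39, 138; 2, 2) ≤ (1/2)[39 + √(39² + 4·39·138·137)] = (1/2)[39 + √2950857] = 878.4029

Kővári–Sós–Turán: let r_1, ..., r_39 be the row sums and z = Σ r_i the total number of 1s. Each pair of columns can share at most one row with both entries 1 (else a 2×2 all-ones block appears), so Σ_i C(r_i, 2) ≤ C(138, 2) = 9453. By convexity Σ_i C(r_i, 2) ≥ 39·C(z/39, 2) = z(z − 39)/(2·39), giving z² − 39z − 39·138·137 ≤ 0 and hence z ≤ (1/2)[39 + √(1521 + 4·737334)] = (1/2)[39 + √2950857] ≈ (1/2)(39 + 1717.8059) = 878.4029.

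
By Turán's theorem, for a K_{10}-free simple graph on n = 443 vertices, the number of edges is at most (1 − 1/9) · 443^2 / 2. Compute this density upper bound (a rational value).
Turán density bound = (8/9) · 443^2/2 = 784996/9 ≈ 87221.7778

Turán's theorem: ex(n, K_{r+1}) is achieved by the complete r-partite Turán graph T(n, r) with parts as balanced as possible, and is at most (1 − 1/r) · n^2/2. For r = 9, n = 443: the density bound is (8/9) · 196249/2 = 784996/9 ≈ 87221.7778. The integer-valued extremum is e(T(443, 9)) = 87221, which is strictly less than the density bound 784996/9 since 9 ∤ 443 (the parts of T(443, 9) cannot all be equal).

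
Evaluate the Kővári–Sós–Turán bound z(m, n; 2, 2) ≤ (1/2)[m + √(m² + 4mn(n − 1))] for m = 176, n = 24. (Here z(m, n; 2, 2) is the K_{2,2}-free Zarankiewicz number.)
z(176, 24; 2, 2) ≤ (1/2)[176 + √(176² + 4·176·24·23)] = (1/2)[176 + √419584] = 411.8765

Kővári–Sós–Turán: let r_1, ..., r_176 be the row sums and z = Σ r_i the total number of 1s. Each pair of columns can share at most one row with both entries 1 (else a 2×2 all-ones block appears), so Σ_i C(r_i, 2) ≤ C(24, 2) = 276. By convexity Σ_i C(r_i, 2) ≥ 176·C(z/176, 2) = z(z − 176)/(2·176), giving z² − 176z − 176·24·23 ≤ 0 and hence z ≤ (1/2)[176 + √(30976 + 4·97152)] = (1/2)[176 + √419584] ≈ (1/2)(176 + 647.753) = 411.8765.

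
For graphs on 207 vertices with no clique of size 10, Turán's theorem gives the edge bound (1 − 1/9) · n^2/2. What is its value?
Turán density bound = (8/9) · 207^2/2 = 19044

Turán's theorem: ex(n, K_{r+1}) is achieved by the complete r-partite Turán graph T(n, r) with parts as balanced as possible, and is at most (1 − 1/r) · n^2/2. For r = 9, n = 207: the density bound is (8/9) · 42849/2 = 19044. Since 9 ∣ 207, the Turán graph T(207, 9) has parts of equal size 23, and its edge count e(T(207, 9)) = 19044 attains the density bound exactly.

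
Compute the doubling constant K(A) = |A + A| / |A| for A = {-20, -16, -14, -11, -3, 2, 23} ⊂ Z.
K = |A + A| / |A| = 27/7

Enumerate A + A = {a + b : a, b ∈ A}. With |A| = 7, there are |A|^2 = 49 ordered sum pairs; collecting distinct values, A + A = {-40, -36, -34, -32, -31, -30, -28, -27, -25, -23, -22, -19, -18, -17, -14, -12, -9, -6, -1, 3, 4, 7, 9, 12, 20, 25, 46}, so |A + A| = 27. Thus K = 27/7. For comparison, the minimum possible |A + A| over all 7-element sets is 2·7 − 1 = 13 (so min K = 13/7), attained only by arithmetic progressions.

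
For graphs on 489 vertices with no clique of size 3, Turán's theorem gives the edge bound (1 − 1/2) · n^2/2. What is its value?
Turán density bound = (1/2) · 489^2/2 = 239121/4 ≈ 59780.25

Turán's theorem: ex(n, K_{r+1}) is achieved by the complete r-partite Turán graph T(n, r) with parts as balanced as possible, and is at most (1 − 1/r) · n^2/2. For r = 2, n = 489: the density bound is (1/2) · 239121/2 = 239121/4 ≈ 59780.25. The integer-valued extremum is e(T(489, 2)) = 59780, which is strictly less than the density bound 239121/4 since 2 ∤ 489 (the parts of T(489, 2) cannot all be equal).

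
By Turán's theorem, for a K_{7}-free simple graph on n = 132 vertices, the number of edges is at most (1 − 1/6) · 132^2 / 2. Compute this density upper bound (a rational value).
Turán density bound = (5/6) · 132^2/2 = 7260

Turán's theorem: ex(n, K_{r+1}) is achieved by the complete r-partite Turán graph T(n, r) with parts as balanced as possible, and is at most (1 − 1/r) · n^2/2. For r = 6, n = 132: the density bound is (5/6) · 17424/2 = 7260. Since 6 ∣ 132, the Turán graph T(132, 6) has parts of equal size 22, and its edge count e(T(132, 6)) = 7260 attains the density bound exactly.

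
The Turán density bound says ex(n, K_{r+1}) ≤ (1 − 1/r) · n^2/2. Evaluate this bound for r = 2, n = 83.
Turán density bound = (1/2) · 83^2/2 = 6889/4 ≈ 1722.25

Turán's theorem: ex(n, K_{r+1}) is achieved by the complete r-partite Turán graph T(n, r) with parts as balanced as possible, and is at most (1 − 1/r) · n^2/2. For r = 2, n = 83: the density bound is (1/2) · 6889/2 = 6889/4 ≈ 1722.25. The integer-valued extremum is e(T(83, 2)) = 1722, which is strictly less than the density bound 6889/4 since 2 ∤ 83 (the parts of T(83, 2) cannot all be equal).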